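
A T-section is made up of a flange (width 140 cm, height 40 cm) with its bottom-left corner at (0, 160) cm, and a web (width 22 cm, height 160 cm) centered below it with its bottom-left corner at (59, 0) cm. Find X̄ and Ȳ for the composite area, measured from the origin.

X̄ = 70.00 cm, Ȳ = 141.40 cm

Part | A | x̄ᵢ | ȳᵢ | A·x̄ᵢ | A·ȳᵢ
web | 3520.00 | 70.00 | 80.00 | 246400.00 | 281600.00
flange | 5600.00 | 70.00 | 180.00 | 392000.00 | 1008000.00
Σ | 9120.00 |  |  | 638400.00 | 1289600.00
X̄ = 638400.00 / 9120.00 = 70.00 cm
Ȳ = 1289600.00 / 9120.00 = 141.40 cm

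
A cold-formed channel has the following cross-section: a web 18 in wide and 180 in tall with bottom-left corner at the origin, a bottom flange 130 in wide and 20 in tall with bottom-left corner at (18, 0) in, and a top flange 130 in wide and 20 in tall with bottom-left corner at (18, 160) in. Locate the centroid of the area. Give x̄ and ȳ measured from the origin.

web: A = 18 × 180 = 3240.00, centroid at (9.00, 90.00).
bottom flange: A = 130 × 20 = 2600.00, centroid at (83.00, 10.00).
top flange: A = 130 × 20 = 2600.00, centroid at (83.00, 170.00).
ΣA = 8440.00 in², ΣAx̄ = 460760.00 in³, ΣAȳ = 759600.00 in³.
x̄ = 460760.00/8440.00 = 54.59 in; ȳ = 759600.00/8440.00 = 90.00 in.

x̄ = 54.59 in, ȳ = 90.00 in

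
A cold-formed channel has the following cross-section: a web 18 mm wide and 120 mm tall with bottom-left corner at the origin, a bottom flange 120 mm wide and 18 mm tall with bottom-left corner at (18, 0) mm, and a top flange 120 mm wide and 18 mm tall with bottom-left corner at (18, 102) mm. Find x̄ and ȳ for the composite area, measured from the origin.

x̄ = 55.00 mm, ȳ = 60.00 mm

web: A = 18 × 120 = 2160.00, centroid at (9.00, 60.00).
bottom flange: A = 120 × 18 = 2160.00, centroid at (78.00, 9.00).
top flange: A = 120 × 18 = 2160.00, centroid at (78.00, 111.00).
ΣA = 6480.00 mm²
ΣAx̄ = (2160.00)(9.00) + (2160.00)(78.00) + (2160.00)(78.00) = 356400.00 mm³
ΣAȳ = (2160.00)(60.00) + (2160.00)(9.00) + (2160.00)(111.00) = 388800.00 mm³
x̄ = 356400.00 / 6480.00 = 55.00 mm
ȳ = 388800.00 / 6480.00 = 60.00 mm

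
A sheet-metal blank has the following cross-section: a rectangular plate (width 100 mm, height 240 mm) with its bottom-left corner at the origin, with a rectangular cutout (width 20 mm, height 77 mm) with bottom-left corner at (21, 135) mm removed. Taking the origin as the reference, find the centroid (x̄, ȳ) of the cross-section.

plate: A = 100 × 240 = 24000.00, centroid at (50.00, 120.00).
hole: A = −(20 × 77) = -1540.00, centroid at (31.00, 173.50).
ΣA = 22460.00 mm², ΣAx̄ = 1152260.00 mm³, ΣAȳ = 2612810.00 mm³.
x̄ = 1152260.00/22460.00 = 51.30 mm; ȳ = 2612810.00/22460.00 = 116.33 mm.

x̄ = 51.30 mm, ȳ = 116.33 mm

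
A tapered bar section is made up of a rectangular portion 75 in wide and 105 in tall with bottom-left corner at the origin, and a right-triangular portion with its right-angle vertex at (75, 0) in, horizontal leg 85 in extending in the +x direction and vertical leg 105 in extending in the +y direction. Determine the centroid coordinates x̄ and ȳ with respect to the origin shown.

x̄ = 61.31 in, ȳ = 46.17 in

rectangular portion: A = 75 × 105 = 7875.00, centroid at (37.50, 52.50).
triangular portion: A = ½·85·105 = 4462.50, centroid at (103.33, 35.00).
ΣA = 12337.50 in², ΣAx̄ = 756437.50 in³, ΣAȳ = 569625.00 in³.
x̄ = 756437.50/12337.50 = 61.31 in; ȳ = 569625.00/12337.50 = 46.17 in.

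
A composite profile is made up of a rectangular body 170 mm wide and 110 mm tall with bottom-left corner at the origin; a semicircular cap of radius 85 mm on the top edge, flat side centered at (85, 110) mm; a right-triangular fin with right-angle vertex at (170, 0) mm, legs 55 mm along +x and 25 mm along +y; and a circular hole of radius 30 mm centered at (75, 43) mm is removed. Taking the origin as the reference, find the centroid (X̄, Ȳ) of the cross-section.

Part | A | x̄ᵢ | ȳᵢ | A·x̄ᵢ | A·ȳᵢ
rectangular body | 18700.00 | 85.00 | 55.00 | 1589500.00 | 1028500.00
semicircular top | 11349.00 | 85.00 | 146.08 | 964665.29 | 1657807.05
triangular fin | 687.50 | 188.33 | 8.33 | 129479.17 | 5729.17
hole | -2827.43 | 75.00 | 43.00 | -212057.50 | -121579.64
Σ | 27909.07 |  |  | 2471586.96 | 2570456.58
X̄ = 2471586.96 / 27909.07 = 88.56 mm
Ȳ = 2570456.58 / 27909.07 = 92.10 mm

X̄ = 88.56 mm, Ȳ = 92.10 mm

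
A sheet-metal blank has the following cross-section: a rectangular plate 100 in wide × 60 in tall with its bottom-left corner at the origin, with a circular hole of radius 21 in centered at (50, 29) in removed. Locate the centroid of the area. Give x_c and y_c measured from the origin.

x_c = 50.00 in, y_c = 30.30 in

Part | A | x̄ᵢ | ȳᵢ | A·x̄ᵢ | A·ȳᵢ
plate | 6000.00 | 50.00 | 30.00 | 300000.00 | 180000.00
hole | -1385.44 | 50.00 | 29.00 | -69272.12 | -40177.83
Σ | 4614.56 |  |  | 230727.88 | 139822.17
x_c = 230727.88 / 4614.56 = 50.00 in
y_c = 139822.17 / 4614.56 = 30.30 in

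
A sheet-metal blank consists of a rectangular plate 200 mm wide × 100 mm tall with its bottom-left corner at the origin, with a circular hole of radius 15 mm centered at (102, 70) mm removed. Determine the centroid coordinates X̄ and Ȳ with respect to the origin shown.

plate: A = 200 × 100 = 20000.00, centroid at (100.00, 50.00).
hole: A = −π·15² = -706.86, centroid at (102.00, 70.00).
ΣA = 19293.14 mm², ΣAX̄ = 1927900.45 mm³, ΣAȲ = 950519.92 mm³.
X̄ = 1927900.45/19293.14 = 99.93 mm; Ȳ = 950519.92/19293.14 = 49.27 mm.

X̄ = 99.93 mm, Ȳ = 49.27 mm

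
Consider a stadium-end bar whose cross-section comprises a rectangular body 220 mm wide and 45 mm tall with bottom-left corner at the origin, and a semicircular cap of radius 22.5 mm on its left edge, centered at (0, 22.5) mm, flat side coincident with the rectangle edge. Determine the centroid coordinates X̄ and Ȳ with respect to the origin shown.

rectangular body: A = 220 × 45 = 9900.00, centroid at (110.00, 22.50).
semicircular end: A = ½π·22.5² = 795.22, centroid at (-9.55, 22.50).
ΣA = 10695.22 mm², ΣAX̄ = 1081406.25 mm³, ΣAȲ = 240642.35 mm³.
X̄ = 1081406.25/10695.22 = 101.11 mm; Ȳ = 240642.35/10695.22 = 22.50 mm.

X̄ = 101.11 mm, Ȳ = 22.50 mm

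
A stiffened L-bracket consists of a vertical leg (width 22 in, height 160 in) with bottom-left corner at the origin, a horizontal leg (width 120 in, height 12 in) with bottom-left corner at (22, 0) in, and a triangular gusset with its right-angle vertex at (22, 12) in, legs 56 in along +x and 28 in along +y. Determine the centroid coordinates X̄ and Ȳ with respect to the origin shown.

X̄ = 32.85 in, Ȳ = 53.44 in

Part | A | x̄ᵢ | ȳᵢ | A·x̄ᵢ | A·ȳᵢ
vertical leg | 3520.00 | 11.00 | 80.00 | 38720.00 | 281600.00
horizontal leg | 1440.00 | 82.00 | 6.00 | 118080.00 | 8640.00
gusset | 784.00 | 40.67 | 21.33 | 31882.67 | 16725.33
Σ | 5744.00 |  |  | 188682.67 | 306965.33
X̄ = 188682.67 / 5744.00 = 32.85 in
Ȳ = 306965.33 / 5744.00 = 53.44 in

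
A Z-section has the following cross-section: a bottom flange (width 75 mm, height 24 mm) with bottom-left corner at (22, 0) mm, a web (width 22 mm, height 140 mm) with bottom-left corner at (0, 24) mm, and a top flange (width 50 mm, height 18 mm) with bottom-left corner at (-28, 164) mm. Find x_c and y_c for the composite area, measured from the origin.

x_c = 23.92 mm, y_c = 80.76 mm

bottom flange: A = 75 × 24 = 1800.00, centroid at (59.50, 12.00).
web: A = 22 × 140 = 3080.00, centroid at (11.00, 94.00).
top flange: A = 50 × 18 = 900.00, centroid at (-3.00, 173.00).
ΣA = 5780.00 mm²
ΣAx_c = (1800.00)(59.50) + (3080.00)(11.00) + (900.00)(-3.00) = 138280.00 mm³
ΣAy_c = (1800.00)(12.00) + (3080.00)(94.00) + (900.00)(173.00) = 466820.00 mm³
x_c = 138280.00 / 5780.00 = 23.92 mm
y_c = 466820.00 / 5780.00 = 80.76 mm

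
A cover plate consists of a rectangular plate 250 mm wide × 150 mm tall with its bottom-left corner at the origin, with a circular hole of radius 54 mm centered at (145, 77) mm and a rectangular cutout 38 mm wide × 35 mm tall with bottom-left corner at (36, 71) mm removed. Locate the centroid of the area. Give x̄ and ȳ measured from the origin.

Part | A | x̄ᵢ | ȳᵢ | A·x̄ᵢ | A·ȳᵢ
plate | 37500.00 | 125.00 | 75.00 | 4687500.00 | 2812500.00
hole 1 | -9160.88 | 145.00 | 77.00 | -1328328.21 | -705388.08
hole 2 | -1330.00 | 55.00 | 88.50 | -73150.00 | -117705.00
Σ | 27009.12 |  |  | 3286021.79 | 1989406.92
x̄ = 3286021.79 / 27009.12 = 121.66 mm
ȳ = 1989406.92 / 27009.12 = 73.66 mm

x̄ = 121.66 mm, ȳ = 73.66 mm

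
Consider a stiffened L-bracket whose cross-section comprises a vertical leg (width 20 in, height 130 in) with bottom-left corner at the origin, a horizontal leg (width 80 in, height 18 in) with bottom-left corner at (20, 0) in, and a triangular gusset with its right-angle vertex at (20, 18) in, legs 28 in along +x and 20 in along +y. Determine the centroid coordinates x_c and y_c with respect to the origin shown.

x_c = 27.92 in, y_c = 43.72 in

Part | A | x̄ᵢ | ȳᵢ | A·x̄ᵢ | A·ȳᵢ
vertical leg | 2600.00 | 10.00 | 65.00 | 26000.00 | 169000.00
horizontal leg | 1440.00 | 60.00 | 9.00 | 86400.00 | 12960.00
gusset | 280.00 | 29.33 | 24.67 | 8213.33 | 6906.67
Σ | 4320.00 |  |  | 120613.33 | 188866.67
x_c = 120613.33 / 4320.00 = 27.92 in
y_c = 188866.67 / 4320.00 = 43.72 in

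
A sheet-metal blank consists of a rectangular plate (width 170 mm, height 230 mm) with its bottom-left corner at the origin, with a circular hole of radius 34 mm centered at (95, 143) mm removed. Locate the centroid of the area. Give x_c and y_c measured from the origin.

x_c = 83.98 mm, y_c = 112.13 mm

plate: A = 170 × 230 = 39100.00, centroid at (85.00, 115.00).
hole: A = −π·34² = -3631.68, centroid at (95.00, 143.00).
ΣA = 35468.32 mm², ΣAx_c = 2978490.29 mm³, ΣAy_c = 3977169.60 mm³.
x_c = 2978490.29/35468.32 = 83.98 mm; y_c = 3977169.60/35468.32 = 112.13 mm.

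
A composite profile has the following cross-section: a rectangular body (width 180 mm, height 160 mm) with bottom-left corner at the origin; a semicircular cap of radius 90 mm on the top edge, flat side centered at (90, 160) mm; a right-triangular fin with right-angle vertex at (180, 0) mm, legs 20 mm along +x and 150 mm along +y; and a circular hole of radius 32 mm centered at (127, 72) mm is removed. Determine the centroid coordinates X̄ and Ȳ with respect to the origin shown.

rectangular body: A = 180 × 160 = 28800.00, centroid at (90.00, 80.00).
semicircular top: A = ½π·90² = 12723.45, centroid at (90.00, 198.20).
triangular fin: A = ½·20·150 = 1500.00, centroid at (186.67, 50.00).
hole: A = −π·32² = -3216.99, centroid at (127.00, 72.00).
ΣA = 39806.46 mm²
ΣAX̄ = (28800.00)(90.00) + (12723.45)(90.00) + (1500.00)(186.67) + (-3216.99)(127.00) = 3608552.68 mm³
ΣAȲ = (28800.00)(80.00) + (12723.45)(198.20) + (1500.00)(50.00) + (-3216.99)(72.00) = 4669128.70 mm³
X̄ = 3608552.68 / 39806.46 = 90.65 mm
Ȳ = 4669128.70 / 39806.46 = 117.30 mm

X̄ = 90.65 mm, Ȳ = 117.30 mm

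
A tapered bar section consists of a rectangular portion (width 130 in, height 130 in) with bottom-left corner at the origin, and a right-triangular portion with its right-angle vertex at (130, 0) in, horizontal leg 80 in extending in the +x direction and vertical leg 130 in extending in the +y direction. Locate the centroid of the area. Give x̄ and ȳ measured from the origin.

rectangular portion: A = 130 × 130 = 16900.00, centroid at (65.00, 65.00).
triangular portion: A = ½·80·130 = 5200.00, centroid at (156.67, 43.33).
ΣA = 22100.00 in²
ΣAx̄ = (16900.00)(65.00) + (5200.00)(156.67) = 1913166.67 in³
ΣAȳ = (16900.00)(65.00) + (5200.00)(43.33) = 1323833.33 in³
x̄ = 1913166.67 / 22100.00 = 86.57 in
ȳ = 1323833.33 / 22100.00 = 59.90 in

x̄ = 86.57 in, ȳ = 59.90 in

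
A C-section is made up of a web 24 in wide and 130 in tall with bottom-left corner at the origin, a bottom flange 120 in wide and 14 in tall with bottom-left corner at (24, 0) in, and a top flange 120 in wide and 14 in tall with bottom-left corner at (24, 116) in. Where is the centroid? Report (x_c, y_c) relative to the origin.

x_c = 49.33 in, y_c = 65.00 in

web: A = 24 × 130 = 3120.00, centroid at (12.00, 65.00).
bottom flange: A = 120 × 14 = 1680.00, centroid at (84.00, 7.00).
top flange: A = 120 × 14 = 1680.00, centroid at (84.00, 123.00).
ΣA = 6480.00 in²
ΣAx_c = (3120.00)(12.00) + (1680.00)(84.00) + (1680.00)(84.00) = 319680.00 in³
ΣAy_c = (3120.00)(65.00) + (1680.00)(7.00) + (1680.00)(123.00) = 421200.00 in³
x_c = 319680.00 / 6480.00 = 49.33 in
y_c = 421200.00 / 6480.00 = 65.00 in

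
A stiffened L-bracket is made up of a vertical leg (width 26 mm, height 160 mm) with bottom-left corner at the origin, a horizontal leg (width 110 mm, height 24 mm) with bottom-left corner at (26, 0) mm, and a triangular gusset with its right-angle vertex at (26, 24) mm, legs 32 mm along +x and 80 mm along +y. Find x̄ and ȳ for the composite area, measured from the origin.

vertical leg: A = 26 × 160 = 4160.00, centroid at (13.00, 80.00).
horizontal leg: A = 110 × 24 = 2640.00, centroid at (81.00, 12.00).
gusset: A = ½·32·80 = 1280.00, centroid at (36.67, 50.67).
ΣA = 8080.00 mm²
ΣAx̄ = (4160.00)(13.00) + (2640.00)(81.00) + (1280.00)(36.67) = 314853.33 mm³
ΣAȳ = (4160.00)(80.00) + (2640.00)(12.00) + (1280.00)(50.67) = 429333.33 mm³
x̄ = 314853.33 / 8080.00 = 38.97 mm
ȳ = 429333.33 / 8080.00 = 53.14 mm

x̄ = 38.97 mm, ȳ = 53.14 mm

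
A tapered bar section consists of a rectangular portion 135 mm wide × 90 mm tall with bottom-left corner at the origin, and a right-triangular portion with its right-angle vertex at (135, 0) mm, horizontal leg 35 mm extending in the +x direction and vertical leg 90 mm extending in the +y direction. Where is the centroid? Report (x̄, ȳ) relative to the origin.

Part | A | x̄ᵢ | ȳᵢ | A·x̄ᵢ | A·ȳᵢ
rectangular portion | 12150.00 | 67.50 | 45.00 | 820125.00 | 546750.00
triangular portion | 1575.00 | 146.67 | 30.00 | 231000.00 | 47250.00
Σ | 13725.00 |  |  | 1051125.00 | 594000.00
x̄ = 1051125.00 / 13725.00 = 76.58 mm
ȳ = 594000.00 / 13725.00 = 43.28 mm

x̄ = 76.58 mm, ȳ = 43.28 mm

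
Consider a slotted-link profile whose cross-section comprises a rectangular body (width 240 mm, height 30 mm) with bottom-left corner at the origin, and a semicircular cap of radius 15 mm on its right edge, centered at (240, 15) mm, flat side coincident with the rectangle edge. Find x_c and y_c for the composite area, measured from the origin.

x_c = 125.91 mm, y_c = 15.00 mm

rectangular body: A = 240 × 30 = 7200.00, centroid at (120.00, 15.00).
semicircular end: A = ½π·15² = 353.43, centroid at (246.37, 15.00).
ΣA = 7553.43 mm², ΣAx_c = 951073.00 mm³, ΣAy_c = 113301.44 mm³.
x_c = 951073.00/7553.43 = 125.91 mm; y_c = 113301.44/7553.43 = 15.00 mm.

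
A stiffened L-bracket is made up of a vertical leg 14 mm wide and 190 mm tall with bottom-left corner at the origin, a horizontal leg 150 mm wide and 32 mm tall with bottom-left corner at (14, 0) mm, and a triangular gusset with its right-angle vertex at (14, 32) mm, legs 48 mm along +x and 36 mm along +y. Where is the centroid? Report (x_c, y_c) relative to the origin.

x_c = 56.67 mm, y_c = 44.15 mm

Part | A | x̄ᵢ | ȳᵢ | A·x̄ᵢ | A·ȳᵢ
vertical leg | 2660.00 | 7.00 | 95.00 | 18620.00 | 252700.00
horizontal leg | 4800.00 | 89.00 | 16.00 | 427200.00 | 76800.00
gusset | 864.00 | 30.00 | 44.00 | 25920.00 | 38016.00
Σ | 8324.00 |  |  | 471740.00 | 367516.00
x_c = 471740.00 / 8324.00 = 56.67 mm
y_c = 367516.00 / 8324.00 = 44.15 mm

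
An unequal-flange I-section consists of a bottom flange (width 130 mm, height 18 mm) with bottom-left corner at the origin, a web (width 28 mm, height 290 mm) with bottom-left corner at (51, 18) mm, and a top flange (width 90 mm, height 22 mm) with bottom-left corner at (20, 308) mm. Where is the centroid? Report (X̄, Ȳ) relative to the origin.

X̄ = 65.00 mm, Ȳ = 158.86 mm

bottom flange: A = 130 × 18 = 2340.00, centroid at (65.00, 9.00).
web: A = 28 × 290 = 8120.00, centroid at (65.00, 163.00).
top flange: A = 90 × 22 = 1980.00, centroid at (65.00, 319.00).
ΣA = 12440.00 mm²
ΣAX̄ = (2340.00)(65.00) + (8120.00)(65.00) + (1980.00)(65.00) = 808600.00 mm³
ΣAȲ = (2340.00)(9.00) + (8120.00)(163.00) + (1980.00)(319.00) = 1976240.00 mm³
X̄ = 808600.00 / 12440.00 = 65.00 mm
Ȳ = 1976240.00 / 12440.00 = 158.86 mm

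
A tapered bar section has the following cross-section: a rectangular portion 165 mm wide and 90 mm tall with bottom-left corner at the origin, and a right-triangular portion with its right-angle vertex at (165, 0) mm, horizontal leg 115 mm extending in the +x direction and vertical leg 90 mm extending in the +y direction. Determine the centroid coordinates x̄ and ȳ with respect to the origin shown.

x̄ = 113.73 mm, ȳ = 41.12 mm

rectangular portion: A = 165 × 90 = 14850.00, centroid at (82.50, 45.00).
triangular portion: A = ½·115·90 = 5175.00, centroid at (203.33, 30.00).
ΣA = 20025.00 mm²
ΣAx̄ = (14850.00)(82.50) + (5175.00)(203.33) = 2277375.00 mm³
ΣAȳ = (14850.00)(45.00) + (5175.00)(30.00) = 823500.00 mm³
x̄ = 2277375.00 / 20025.00 = 113.73 mm
ȳ = 823500.00 / 20025.00 = 41.12 mm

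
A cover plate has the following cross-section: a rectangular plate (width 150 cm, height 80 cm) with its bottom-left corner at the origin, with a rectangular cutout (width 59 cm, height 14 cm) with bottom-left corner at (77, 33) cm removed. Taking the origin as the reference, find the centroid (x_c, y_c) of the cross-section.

plate: A = 150 × 80 = 12000.00, centroid at (75.00, 40.00).
hole: A = −(59 × 14) = -826.00, centroid at (106.50, 40.00).
ΣA = 11174.00 cm²
ΣAx_c = (12000.00)(75.00) + (-826.00)(106.50) = 812031.00 cm³
ΣAy_c = (12000.00)(40.00) + (-826.00)(40.00) = 446960.00 cm³
x_c = 812031.00 / 11174.00 = 72.67 cm
y_c = 446960.00 / 11174.00 = 40.00 cm

x_c = 72.67 cm, y_c = 40.00 cm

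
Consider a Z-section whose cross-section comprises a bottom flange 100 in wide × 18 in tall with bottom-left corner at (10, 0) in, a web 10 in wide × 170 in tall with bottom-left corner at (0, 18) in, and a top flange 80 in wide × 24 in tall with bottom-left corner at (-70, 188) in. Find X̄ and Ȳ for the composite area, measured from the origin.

Part | A | x̄ᵢ | ȳᵢ | A·x̄ᵢ | A·ȳᵢ
bottom flange | 1800.00 | 60.00 | 9.00 | 108000.00 | 16200.00
web | 1700.00 | 5.00 | 103.00 | 8500.00 | 175100.00
top flange | 1920.00 | -30.00 | 200.00 | -57600.00 | 384000.00
Σ | 5420.00 |  |  | 58900.00 | 575300.00
X̄ = 58900.00 / 5420.00 = 10.87 in
Ȳ = 575300.00 / 5420.00 = 106.14 in

X̄ = 10.87 in, Ȳ = 106.14 in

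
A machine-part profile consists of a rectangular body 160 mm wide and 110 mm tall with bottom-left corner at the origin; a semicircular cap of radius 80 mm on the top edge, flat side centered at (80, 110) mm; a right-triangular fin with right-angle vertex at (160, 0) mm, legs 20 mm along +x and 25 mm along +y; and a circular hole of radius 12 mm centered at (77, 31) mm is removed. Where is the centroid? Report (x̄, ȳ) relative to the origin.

rectangular body: A = 160 × 110 = 17600.00, centroid at (80.00, 55.00).
semicircular top: A = ½π·80² = 10053.10, centroid at (80.00, 143.95).
triangular fin: A = ½·20·25 = 250.00, centroid at (166.67, 8.33).
hole: A = −π·12² = -452.39, centroid at (77.00, 31.00).
ΣA = 27450.71 mm², ΣAx̄ = 2219080.41 mm³, ΣAȳ = 2403233.21 mm³.
x̄ = 2219080.41/27450.71 = 80.84 mm; ȳ = 2403233.21/27450.71 = 87.55 mm.

x̄ = 80.84 mm, ȳ = 87.55 mm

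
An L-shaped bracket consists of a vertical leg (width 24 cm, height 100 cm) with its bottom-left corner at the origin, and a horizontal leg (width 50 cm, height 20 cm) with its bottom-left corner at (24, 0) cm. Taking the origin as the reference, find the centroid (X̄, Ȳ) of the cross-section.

X̄ = 22.88 cm, Ȳ = 38.24 cm

vertical leg: A = 24 × 100 = 2400.00, centroid at (12.00, 50.00).
horizontal leg: A = 50 × 20 = 1000.00, centroid at (49.00, 10.00).
ΣA = 3400.00 cm², ΣAX̄ = 77800.00 cm³, ΣAȲ = 130000.00 cm³.
X̄ = 77800.00/3400.00 = 22.88 cm; Ȳ = 130000.00/3400.00 = 38.24 cm.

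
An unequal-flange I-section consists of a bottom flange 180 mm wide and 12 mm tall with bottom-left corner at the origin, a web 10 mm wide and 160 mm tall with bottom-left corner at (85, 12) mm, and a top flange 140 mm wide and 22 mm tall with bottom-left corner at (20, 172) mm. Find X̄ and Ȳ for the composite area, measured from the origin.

X̄ = 90.00 mm, Ȳ = 105.82 mm

Part | A | x̄ᵢ | ȳᵢ | A·x̄ᵢ | A·ȳᵢ
bottom flange | 2160.00 | 90.00 | 6.00 | 194400.00 | 12960.00
web | 1600.00 | 90.00 | 92.00 | 144000.00 | 147200.00
top flange | 3080.00 | 90.00 | 183.00 | 277200.00 | 563640.00
Σ | 6840.00 |  |  | 615600.00 | 723800.00
X̄ = 615600.00 / 6840.00 = 90.00 mm
Ȳ = 723800.00 / 6840.00 = 105.82 mm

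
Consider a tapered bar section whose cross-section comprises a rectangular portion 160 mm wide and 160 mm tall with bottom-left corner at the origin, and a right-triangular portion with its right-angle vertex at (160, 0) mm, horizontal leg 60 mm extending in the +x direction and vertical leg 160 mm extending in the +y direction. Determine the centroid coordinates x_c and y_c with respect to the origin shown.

rectangular portion: A = 160 × 160 = 25600.00, centroid at (80.00, 80.00).
triangular portion: A = ½·60·160 = 4800.00, centroid at (180.00, 53.33).
ΣA = 30400.00 mm², ΣAx_c = 2912000.00 mm³, ΣAy_c = 2304000.00 mm³.
x_c = 2912000.00/30400.00 = 95.79 mm; y_c = 2304000.00/30400.00 = 75.79 mm.

x_c = 95.79 mm, y_c = 75.79 mm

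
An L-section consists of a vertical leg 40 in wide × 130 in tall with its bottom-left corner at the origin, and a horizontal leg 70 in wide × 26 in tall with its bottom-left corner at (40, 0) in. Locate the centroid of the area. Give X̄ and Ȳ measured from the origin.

X̄ = 34.26 in, Ȳ = 51.52 in

vertical leg: A = 40 × 130 = 5200.00, centroid at (20.00, 65.00).
horizontal leg: A = 70 × 26 = 1820.00, centroid at (75.00, 13.00).
ΣA = 7020.00 in²
ΣAX̄ = (5200.00)(20.00) + (1820.00)(75.00) = 240500.00 in³
ΣAȲ = (5200.00)(65.00) + (1820.00)(13.00) = 361660.00 in³
X̄ = 240500.00 / 7020.00 = 34.26 in
Ȳ = 361660.00 / 7020.00 = 51.52 in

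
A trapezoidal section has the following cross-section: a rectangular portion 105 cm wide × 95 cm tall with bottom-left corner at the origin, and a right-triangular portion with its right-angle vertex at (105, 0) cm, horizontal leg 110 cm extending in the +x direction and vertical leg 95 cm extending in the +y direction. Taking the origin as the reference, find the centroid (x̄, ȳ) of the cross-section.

rectangular portion: A = 105 × 95 = 9975.00, centroid at (52.50, 47.50).
triangular portion: A = ½·110·95 = 5225.00, centroid at (141.67, 31.67).
ΣA = 15200.00 cm², ΣAx̄ = 1263895.83 cm³, ΣAȳ = 639270.83 cm³.
x̄ = 1263895.83/15200.00 = 83.15 cm; ȳ = 639270.83/15200.00 = 42.06 cm.

x̄ = 83.15 cm, ȳ = 42.06 cm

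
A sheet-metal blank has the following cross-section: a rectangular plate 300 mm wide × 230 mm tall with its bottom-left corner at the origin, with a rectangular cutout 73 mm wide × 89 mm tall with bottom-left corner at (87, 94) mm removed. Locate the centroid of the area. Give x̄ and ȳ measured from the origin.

x̄ = 152.75 mm, ȳ = 112.56 mm

plate: A = 300 × 230 = 69000.00, centroid at (150.00, 115.00).
hole: A = −(73 × 89) = -6497.00, centroid at (123.50, 138.50).
ΣA = 62503.00 mm²
ΣAx̄ = (69000.00)(150.00) + (-6497.00)(123.50) = 9547620.50 mm³
ΣAȳ = (69000.00)(115.00) + (-6497.00)(138.50) = 7035165.50 mm³
x̄ = 9547620.50 / 62503.00 = 152.75 mm
ȳ = 7035165.50 / 62503.00 = 112.56 mm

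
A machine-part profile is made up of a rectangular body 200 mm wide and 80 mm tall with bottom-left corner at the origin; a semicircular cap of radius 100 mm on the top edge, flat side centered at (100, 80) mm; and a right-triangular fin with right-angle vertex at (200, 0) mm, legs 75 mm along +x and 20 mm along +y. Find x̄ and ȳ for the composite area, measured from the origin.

x̄ = 102.89 mm, ȳ = 79.13 mm

Part | A | x̄ᵢ | ȳᵢ | A·x̄ᵢ | A·ȳᵢ
rectangular body | 16000.00 | 100.00 | 40.00 | 1600000.00 | 640000.00
semicircular top | 15707.96 | 100.00 | 122.44 | 1570796.33 | 1923303.73
triangular fin | 750.00 | 225.00 | 6.67 | 168750.00 | 5000.00
Σ | 32457.96 |  |  | 3339546.33 | 2568303.73
x̄ = 3339546.33 / 32457.96 = 102.89 mm
ȳ = 2568303.73 / 32457.96 = 79.13 mm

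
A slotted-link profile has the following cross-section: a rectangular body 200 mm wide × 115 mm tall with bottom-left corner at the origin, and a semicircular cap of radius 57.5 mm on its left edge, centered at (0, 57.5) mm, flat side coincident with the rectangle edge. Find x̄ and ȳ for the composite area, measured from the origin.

rectangular body: A = 200 × 115 = 23000.00, centroid at (100.00, 57.50).
semicircular end: A = ½π·57.5² = 5193.45, centroid at (-24.40, 57.50).
ΣA = 28193.45 mm², ΣAx̄ = 2173260.42 mm³, ΣAȳ = 1621123.11 mm³.
x̄ = 2173260.42/28193.45 = 77.08 mm; ȳ = 1621123.11/28193.45 = 57.50 mm.

x̄ = 77.08 mm, ȳ = 57.50 mm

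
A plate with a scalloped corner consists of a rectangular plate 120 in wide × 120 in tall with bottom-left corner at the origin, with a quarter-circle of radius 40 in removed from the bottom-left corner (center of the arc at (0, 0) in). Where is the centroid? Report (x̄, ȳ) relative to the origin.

plate: A = 120 × 120 = 14400.00, centroid at (60.00, 60.00).
removed quarter-circle: A = −¼π·40² = -1256.64, centroid at (16.98, 16.98).
ΣA = 13143.36 in²
ΣAx̄ = (14400.00)(60.00) + (-1256.64)(16.98) = 842666.67 in³
ΣAȳ = (14400.00)(60.00) + (-1256.64)(16.98) = 842666.67 in³
x̄ = 842666.67 / 13143.36 = 64.11 in
ȳ = 842666.67 / 13143.36 = 64.11 in

x̄ = 64.11 in, ȳ = 64.11 in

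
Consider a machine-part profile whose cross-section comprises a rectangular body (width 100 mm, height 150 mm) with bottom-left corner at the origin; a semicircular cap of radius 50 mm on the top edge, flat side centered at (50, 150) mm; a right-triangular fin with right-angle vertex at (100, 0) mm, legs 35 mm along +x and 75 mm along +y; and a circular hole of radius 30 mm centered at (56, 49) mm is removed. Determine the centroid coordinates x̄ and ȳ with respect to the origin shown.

x̄ = 53.67 mm, ȳ = 97.15 mm

rectangular body: A = 100 × 150 = 15000.00, centroid at (50.00, 75.00).
semicircular top: A = ½π·50² = 3926.99, centroid at (50.00, 171.22).
triangular fin: A = ½·35·75 = 1312.50, centroid at (111.67, 25.00).
hole: A = −π·30² = -2827.43, centroid at (56.00, 49.00).
ΣA = 17412.06 mm²
ΣAx̄ = (15000.00)(50.00) + (3926.99)(50.00) + (1312.50)(111.67) + (-2827.43)(56.00) = 934575.77 mm³
ΣAȳ = (15000.00)(75.00) + (3926.99)(171.22) + (1312.50)(25.00) + (-2827.43)(49.00) = 1691650.22 mm³
x̄ = 934575.77 / 17412.06 = 53.67 mm
ȳ = 1691650.22 / 17412.06 = 97.15 mm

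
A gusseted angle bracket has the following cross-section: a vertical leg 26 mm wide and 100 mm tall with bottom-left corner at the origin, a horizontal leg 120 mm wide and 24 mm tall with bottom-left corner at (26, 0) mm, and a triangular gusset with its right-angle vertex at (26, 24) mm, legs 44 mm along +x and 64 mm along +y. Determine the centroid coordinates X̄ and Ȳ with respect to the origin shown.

X̄ = 49.18 mm, Ȳ = 33.16 mm

vertical leg: A = 26 × 100 = 2600.00, centroid at (13.00, 50.00).
horizontal leg: A = 120 × 24 = 2880.00, centroid at (86.00, 12.00).
gusset: A = ½·44·64 = 1408.00, centroid at (40.67, 45.33).
ΣA = 6888.00 mm²
ΣAX̄ = (2600.00)(13.00) + (2880.00)(86.00) + (1408.00)(40.67) = 338738.67 mm³
ΣAȲ = (2600.00)(50.00) + (2880.00)(12.00) + (1408.00)(45.33) = 228389.33 mm³
X̄ = 338738.67 / 6888.00 = 49.18 mm
Ȳ = 228389.33 / 6888.00 = 33.16 mm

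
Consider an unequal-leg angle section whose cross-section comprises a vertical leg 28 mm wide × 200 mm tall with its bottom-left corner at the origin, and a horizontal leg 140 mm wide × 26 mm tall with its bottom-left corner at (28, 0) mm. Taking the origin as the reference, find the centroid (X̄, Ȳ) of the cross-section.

vertical leg: A = 28 × 200 = 5600.00, centroid at (14.00, 100.00).
horizontal leg: A = 140 × 26 = 3640.00, centroid at (98.00, 13.00).
ΣA = 9240.00 mm²
ΣAX̄ = (5600.00)(14.00) + (3640.00)(98.00) = 435120.00 mm³
ΣAȲ = (5600.00)(100.00) + (3640.00)(13.00) = 607320.00 mm³
X̄ = 435120.00 / 9240.00 = 47.09 mm
Ȳ = 607320.00 / 9240.00 = 65.73 mm

X̄ = 47.09 mm, Ȳ = 65.73 mm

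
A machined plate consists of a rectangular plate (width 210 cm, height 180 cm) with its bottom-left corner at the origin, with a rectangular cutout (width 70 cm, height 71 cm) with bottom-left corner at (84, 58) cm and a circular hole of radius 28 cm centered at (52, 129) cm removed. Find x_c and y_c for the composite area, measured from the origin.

plate: A = 210 × 180 = 37800.00, centroid at (105.00, 90.00).
hole 1: A = −(70 × 71) = -4970.00, centroid at (119.00, 93.50).
hole 2: A = −π·28² = -2463.01, centroid at (52.00, 129.00).
ΣA = 30366.99 cm², ΣAx_c = 3249493.55 cm³, ΣAy_c = 2619576.89 cm³.
x_c = 3249493.55/30366.99 = 107.01 cm; y_c = 2619576.89/30366.99 = 86.26 cm.

x_c = 107.01 cm, y_c = 86.26 cm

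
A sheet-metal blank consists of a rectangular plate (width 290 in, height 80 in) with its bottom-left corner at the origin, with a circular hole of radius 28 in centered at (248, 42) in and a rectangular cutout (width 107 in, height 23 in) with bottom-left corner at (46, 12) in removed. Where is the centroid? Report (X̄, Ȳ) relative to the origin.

X̄ = 137.25 in, Ȳ = 41.95 in

Part | A | x̄ᵢ | ȳᵢ | A·x̄ᵢ | A·ȳᵢ
plate | 23200.00 | 145.00 | 40.00 | 3364000.00 | 928000.00
hole 1 | -2463.01 | 248.00 | 42.00 | -610826.14 | -103446.36
hole 2 | -2461.00 | 99.50 | 23.50 | -244869.50 | -57833.50
Σ | 18275.99 |  |  | 2508304.36 | 766720.14
X̄ = 2508304.36 / 18275.99 = 137.25 in
Ȳ = 766720.14 / 18275.99 = 41.95 in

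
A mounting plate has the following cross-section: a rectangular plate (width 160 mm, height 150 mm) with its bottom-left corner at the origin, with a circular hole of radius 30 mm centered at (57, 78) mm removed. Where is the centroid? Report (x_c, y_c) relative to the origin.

plate: A = 160 × 150 = 24000.00, centroid at (80.00, 75.00).
hole: A = −π·30² = -2827.43, centroid at (57.00, 78.00).
ΣA = 21172.57 mm², ΣAx_c = 1758836.30 mm³, ΣAy_c = 1579460.20 mm³.
x_c = 1758836.30/21172.57 = 83.07 mm; y_c = 1579460.20/21172.57 = 74.60 mm.

x_c = 83.07 mm, y_c = 74.60 mm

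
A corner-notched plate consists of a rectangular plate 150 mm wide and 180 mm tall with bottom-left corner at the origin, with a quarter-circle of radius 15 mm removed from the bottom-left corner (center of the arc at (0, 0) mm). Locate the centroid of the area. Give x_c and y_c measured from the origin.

x_c = 75.45 mm, y_c = 90.55 mm

Part | A | x̄ᵢ | ȳᵢ | A·x̄ᵢ | A·ȳᵢ
plate | 27000.00 | 75.00 | 90.00 | 2025000.00 | 2430000.00
removed quarter-circle | -176.71 | 6.37 | 6.37 | -1125.00 | -1125.00
Σ | 26823.29 |  |  | 2023875.00 | 2428875.00
x_c = 2023875.00 / 26823.29 = 75.45 mm
y_c = 2428875.00 / 26823.29 = 90.55 mm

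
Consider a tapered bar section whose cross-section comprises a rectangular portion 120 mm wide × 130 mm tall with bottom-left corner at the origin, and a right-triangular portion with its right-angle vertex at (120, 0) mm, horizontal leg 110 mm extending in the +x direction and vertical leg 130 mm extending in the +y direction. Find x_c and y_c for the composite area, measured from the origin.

Part | A | x̄ᵢ | ȳᵢ | A·x̄ᵢ | A·ȳᵢ
rectangular portion | 15600.00 | 60.00 | 65.00 | 936000.00 | 1014000.00
triangular portion | 7150.00 | 156.67 | 43.33 | 1120166.67 | 309833.33
Σ | 22750.00 |  |  | 2056166.67 | 1323833.33
x_c = 2056166.67 / 22750.00 = 90.38 mm
y_c = 1323833.33 / 22750.00 = 58.19 mm

x_c = 90.38 mm, y_c = 58.19 mm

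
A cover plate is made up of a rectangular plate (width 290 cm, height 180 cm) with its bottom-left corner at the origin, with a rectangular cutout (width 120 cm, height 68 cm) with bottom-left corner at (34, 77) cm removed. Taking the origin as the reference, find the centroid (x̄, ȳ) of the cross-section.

Part | A | x̄ᵢ | ȳᵢ | A·x̄ᵢ | A·ȳᵢ
plate | 52200.00 | 145.00 | 90.00 | 7569000.00 | 4698000.00
hole | -8160.00 | 94.00 | 111.00 | -767040.00 | -905760.00
Σ | 44040.00 |  |  | 6801960.00 | 3792240.00
x̄ = 6801960.00 / 44040.00 = 154.45 cm
ȳ = 3792240.00 / 44040.00 = 86.11 cm

x̄ = 154.45 cm, ȳ = 86.11 cm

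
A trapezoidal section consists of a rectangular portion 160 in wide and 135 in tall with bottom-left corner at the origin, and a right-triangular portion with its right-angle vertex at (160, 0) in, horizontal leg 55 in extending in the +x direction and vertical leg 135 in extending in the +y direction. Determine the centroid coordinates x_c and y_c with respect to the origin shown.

rectangular portion: A = 160 × 135 = 21600.00, centroid at (80.00, 67.50).
triangular portion: A = ½·55·135 = 3712.50, centroid at (178.33, 45.00).
ΣA = 25312.50 in², ΣAx_c = 2390062.50 in³, ΣAy_c = 1625062.50 in³.
x_c = 2390062.50/25312.50 = 94.42 in; y_c = 1625062.50/25312.50 = 64.20 in.

x_c = 94.42 in, y_c = 64.20 in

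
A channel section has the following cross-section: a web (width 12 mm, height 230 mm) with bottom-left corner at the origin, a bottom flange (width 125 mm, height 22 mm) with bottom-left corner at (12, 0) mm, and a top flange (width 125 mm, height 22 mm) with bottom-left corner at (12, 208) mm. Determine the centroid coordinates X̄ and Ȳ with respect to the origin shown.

X̄ = 51.61 mm, Ȳ = 115.00 mm

web: A = 12 × 230 = 2760.00, centroid at (6.00, 115.00).
bottom flange: A = 125 × 22 = 2750.00, centroid at (74.50, 11.00).
top flange: A = 125 × 22 = 2750.00, centroid at (74.50, 219.00).
ΣA = 8260.00 mm², ΣAX̄ = 426310.00 mm³, ΣAȲ = 949900.00 mm³.
X̄ = 426310.00/8260.00 = 51.61 mm; Ȳ = 949900.00/8260.00 = 115.00 mm.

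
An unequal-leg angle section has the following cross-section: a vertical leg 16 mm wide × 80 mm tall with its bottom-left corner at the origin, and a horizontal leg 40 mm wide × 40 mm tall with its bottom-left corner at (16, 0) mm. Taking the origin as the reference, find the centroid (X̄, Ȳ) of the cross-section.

X̄ = 23.56 mm, Ȳ = 28.89 mm

vertical leg: A = 16 × 80 = 1280.00, centroid at (8.00, 40.00).
horizontal leg: A = 40 × 40 = 1600.00, centroid at (36.00, 20.00).
ΣA = 2880.00 mm²
ΣAX̄ = (1280.00)(8.00) + (1600.00)(36.00) = 67840.00 mm³
ΣAȲ = (1280.00)(40.00) + (1600.00)(20.00) = 83200.00 mm³
X̄ = 67840.00 / 2880.00 = 23.56 mm
Ȳ = 83200.00 / 2880.00 = 28.89 mm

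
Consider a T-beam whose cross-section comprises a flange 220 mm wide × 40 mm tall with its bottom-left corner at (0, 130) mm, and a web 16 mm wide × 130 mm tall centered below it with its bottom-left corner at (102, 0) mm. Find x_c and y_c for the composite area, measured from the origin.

x_c = 110.00 mm, y_c = 133.75 mm

web: A = 16 × 130 = 2080.00, centroid at (110.00, 65.00).
flange: A = 220 × 40 = 8800.00, centroid at (110.00, 150.00).
ΣA = 10880.00 mm²
ΣAx_c = (2080.00)(110.00) + (8800.00)(110.00) = 1196800.00 mm³
ΣAy_c = (2080.00)(65.00) + (8800.00)(150.00) = 1455200.00 mm³
x_c = 1196800.00 / 10880.00 = 110.00 mm
y_c = 1455200.00 / 10880.00 = 133.75 mm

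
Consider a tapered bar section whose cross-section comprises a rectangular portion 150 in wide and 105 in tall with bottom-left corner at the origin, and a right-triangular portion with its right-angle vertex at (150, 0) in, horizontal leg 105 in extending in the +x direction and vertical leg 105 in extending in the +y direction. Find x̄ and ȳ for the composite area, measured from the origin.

rectangular portion: A = 150 × 105 = 15750.00, centroid at (75.00, 52.50).
triangular portion: A = ½·105·105 = 5512.50, centroid at (185.00, 35.00).
ΣA = 21262.50 in², ΣAx̄ = 2201062.50 in³, ΣAȳ = 1019812.50 in³.
x̄ = 2201062.50/21262.50 = 103.52 in; ȳ = 1019812.50/21262.50 = 47.96 in.

x̄ = 103.52 in, ȳ = 47.96 in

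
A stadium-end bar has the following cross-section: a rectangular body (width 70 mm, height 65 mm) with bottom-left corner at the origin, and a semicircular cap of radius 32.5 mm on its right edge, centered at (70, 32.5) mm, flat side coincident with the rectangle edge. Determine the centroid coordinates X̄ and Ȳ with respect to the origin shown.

X̄ = 48.04 mm, Ȳ = 32.50 mm

Part | A | x̄ᵢ | ȳᵢ | A·x̄ᵢ | A·ȳᵢ
rectangular body | 4550.00 | 35.00 | 32.50 | 159250.00 | 147875.00
semicircular end | 1659.15 | 83.79 | 32.50 | 139026.17 | 53922.49
Σ | 6209.15 |  |  | 298276.17 | 201797.49
X̄ = 298276.17 / 6209.15 = 48.04 mm
Ȳ = 201797.49 / 6209.15 = 32.50 mm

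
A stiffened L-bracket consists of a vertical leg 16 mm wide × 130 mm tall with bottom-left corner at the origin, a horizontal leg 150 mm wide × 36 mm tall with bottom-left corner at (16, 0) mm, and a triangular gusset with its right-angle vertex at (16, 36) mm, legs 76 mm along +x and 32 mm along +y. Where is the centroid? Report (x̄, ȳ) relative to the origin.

Part | A | x̄ᵢ | ȳᵢ | A·x̄ᵢ | A·ȳᵢ
vertical leg | 2080.00 | 8.00 | 65.00 | 16640.00 | 135200.00
horizontal leg | 5400.00 | 91.00 | 18.00 | 491400.00 | 97200.00
gusset | 1216.00 | 41.33 | 46.67 | 50261.33 | 56746.67
Σ | 8696.00 |  |  | 558301.33 | 289146.67
x̄ = 558301.33 / 8696.00 = 64.20 mm
ȳ = 289146.67 / 8696.00 = 33.25 mm

x̄ = 64.20 mm, ȳ = 33.25 mm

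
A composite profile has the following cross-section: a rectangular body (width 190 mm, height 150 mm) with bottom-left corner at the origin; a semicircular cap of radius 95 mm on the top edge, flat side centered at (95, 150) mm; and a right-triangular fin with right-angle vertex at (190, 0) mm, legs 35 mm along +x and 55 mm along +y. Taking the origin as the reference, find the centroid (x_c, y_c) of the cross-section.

x_c = 97.35 mm, y_c = 111.21 mm

Part | A | x̄ᵢ | ȳᵢ | A·x̄ᵢ | A·ȳᵢ
rectangular body | 28500.00 | 95.00 | 75.00 | 2707500.00 | 2137500.00
semicircular top | 14176.44 | 95.00 | 190.32 | 1346761.50 | 2698048.86
triangular fin | 962.50 | 201.67 | 18.33 | 194104.17 | 17645.83
Σ | 43638.94 |  |  | 4248365.67 | 4853194.69
x_c = 4248365.67 / 43638.94 = 97.35 mm
y_c = 4853194.69 / 43638.94 = 111.21 mm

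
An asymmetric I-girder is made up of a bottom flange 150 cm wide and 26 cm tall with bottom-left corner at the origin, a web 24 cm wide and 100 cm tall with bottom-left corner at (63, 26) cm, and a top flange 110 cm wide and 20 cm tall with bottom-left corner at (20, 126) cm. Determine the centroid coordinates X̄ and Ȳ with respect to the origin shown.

Part | A | x̄ᵢ | ȳᵢ | A·x̄ᵢ | A·ȳᵢ
bottom flange | 3900.00 | 75.00 | 13.00 | 292500.00 | 50700.00
web | 2400.00 | 75.00 | 76.00 | 180000.00 | 182400.00
top flange | 2200.00 | 75.00 | 136.00 | 165000.00 | 299200.00
Σ | 8500.00 |  |  | 637500.00 | 532300.00
X̄ = 637500.00 / 8500.00 = 75.00 cm
Ȳ = 532300.00 / 8500.00 = 62.62 cm

X̄ = 75.00 cm, Ȳ = 62.62 cm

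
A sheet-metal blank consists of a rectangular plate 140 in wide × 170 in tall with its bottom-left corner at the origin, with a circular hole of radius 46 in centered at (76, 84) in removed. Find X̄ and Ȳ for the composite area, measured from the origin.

plate: A = 140 × 170 = 23800.00, centroid at (70.00, 85.00).
hole: A = −π·46² = -6647.61, centroid at (76.00, 84.00).
ΣA = 17152.39 in²
ΣAX̄ = (23800.00)(70.00) + (-6647.61)(76.00) = 1160781.64 in³
ΣAȲ = (23800.00)(85.00) + (-6647.61)(84.00) = 1464600.76 in³
X̄ = 1160781.64 / 17152.39 = 67.67 in
Ȳ = 1464600.76 / 17152.39 = 85.39 in

X̄ = 67.67 in, Ȳ = 85.39 in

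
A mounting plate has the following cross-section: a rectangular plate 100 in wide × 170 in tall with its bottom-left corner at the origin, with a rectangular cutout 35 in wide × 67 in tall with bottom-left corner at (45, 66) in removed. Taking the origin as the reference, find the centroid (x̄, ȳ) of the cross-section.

plate: A = 100 × 170 = 17000.00, centroid at (50.00, 85.00).
hole: A = −(35 × 67) = -2345.00, centroid at (62.50, 99.50).
ΣA = 14655.00 in², ΣAx̄ = 703437.50 in³, ΣAȳ = 1211672.50 in³.
x̄ = 703437.50/14655.00 = 48.00 in; ȳ = 1211672.50/14655.00 = 82.68 in.

x̄ = 48.00 in, ȳ = 82.68 in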